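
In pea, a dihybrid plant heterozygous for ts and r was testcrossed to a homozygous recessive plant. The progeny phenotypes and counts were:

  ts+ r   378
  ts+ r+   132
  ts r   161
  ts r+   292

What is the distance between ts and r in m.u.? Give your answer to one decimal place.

30.4 m.u.

The two most frequent classes, ts+ r (378) and ts r+ (292), are the parental types, so the F1 was ts+ r / ts r+.
The recombinant classes are ts+ r+ and ts r: 132 + 161 = 293.
Recombination frequency = 293/963 = 0.3043 ≈ 30.4%, i.e. 30.4 m.u.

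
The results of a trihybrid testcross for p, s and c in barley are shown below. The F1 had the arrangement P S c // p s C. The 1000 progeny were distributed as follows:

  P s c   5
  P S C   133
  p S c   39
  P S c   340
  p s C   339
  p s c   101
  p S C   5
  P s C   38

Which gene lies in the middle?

s

The two rarest classes, P s c and p S C, are the double crossovers. Comparing them with the parentals, only the s allele has switched, so s is the middle locus and the order is p – s – c.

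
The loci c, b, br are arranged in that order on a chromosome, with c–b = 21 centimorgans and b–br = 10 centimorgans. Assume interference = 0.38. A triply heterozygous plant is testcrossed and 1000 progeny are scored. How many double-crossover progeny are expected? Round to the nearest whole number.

Map distances give recombination frequencies of 0.210 and 0.100 for the two intervals.
With interference 0.38 (so coincidence = 0.62), expected double-crossover frequency = 0.210 × 0.100 × 0.62 = 0.01302.
Expected number = 0.01302 × 1000 = 13.02 ≈ 13.

13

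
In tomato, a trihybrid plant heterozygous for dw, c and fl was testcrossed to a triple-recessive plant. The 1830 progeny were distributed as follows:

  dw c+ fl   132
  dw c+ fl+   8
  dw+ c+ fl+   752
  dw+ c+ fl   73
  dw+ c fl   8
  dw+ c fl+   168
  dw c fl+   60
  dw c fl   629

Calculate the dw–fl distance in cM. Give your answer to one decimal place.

The two most frequent reciprocal classes, dw+ c+ fl+ and dw c fl, are the parental types, so the F1 was dw+ c+ fl+ / dw c fl.
The two rarest classes, dw c+ fl+ and dw+ c fl, are the double crossovers. Comparing them with the parentals, only the dw allele has switched, so dw is the middle locus and the order is fl – dw – c.
Crossovers in the fl–dw interval produce the single-crossover classes dw+ c+ fl and dw c fl+ (73 + 60 = 133) plus the double crossovers (16).
RF(fl–dw) = (133 + 16) / 1830 = 149/1830 = 0.0814 → 8.1 cM.

8.1 cM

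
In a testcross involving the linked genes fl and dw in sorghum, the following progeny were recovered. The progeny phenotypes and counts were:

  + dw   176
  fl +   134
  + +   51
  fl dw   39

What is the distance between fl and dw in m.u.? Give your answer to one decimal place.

The two most frequent classes, + dw (176) and fl + (134), are the parental types, so the F1 was + dw / fl +.
The recombinant classes are + + and fl dw: 51 + 39 = 90.
Recombination frequency = 90/400 = 0.2250 ≈ 22.5%, i.e. 22.5 m.u.

22.5 m.u.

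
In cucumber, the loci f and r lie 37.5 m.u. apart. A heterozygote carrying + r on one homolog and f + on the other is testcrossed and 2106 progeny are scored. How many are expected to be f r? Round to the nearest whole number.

A map distance of 37.5 m.u. corresponds to a recombination frequency of 0.375.
The F1 is + r / f +, so f r is a recombinant gamete class with expected frequency r/2 = 0.375/2 = 0.1875.
Expected number = 0.1875 × 2106 = 394.88 ≈ 395.

395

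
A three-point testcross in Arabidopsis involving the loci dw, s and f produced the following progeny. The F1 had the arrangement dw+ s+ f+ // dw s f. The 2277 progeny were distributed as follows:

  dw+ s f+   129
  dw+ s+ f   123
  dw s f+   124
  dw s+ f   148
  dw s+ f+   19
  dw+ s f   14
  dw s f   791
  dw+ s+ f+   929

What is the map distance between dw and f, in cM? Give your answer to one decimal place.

The two rarest classes, dw s+ f+ and dw+ s f, are the double crossovers. Comparing them with the parentals, only the dw allele has switched, so dw is the middle locus and the order is s – dw – f.
Crossovers in the dw–f interval produce the single-crossover classes dw+ s+ f and dw s f+ (123 + 124 = 247) plus the double crossovers (33).
RF(dw–f) = (247 + 33) / 2277 = 280/2277 = 0.1230 → 12.3 cM.

12.3 cM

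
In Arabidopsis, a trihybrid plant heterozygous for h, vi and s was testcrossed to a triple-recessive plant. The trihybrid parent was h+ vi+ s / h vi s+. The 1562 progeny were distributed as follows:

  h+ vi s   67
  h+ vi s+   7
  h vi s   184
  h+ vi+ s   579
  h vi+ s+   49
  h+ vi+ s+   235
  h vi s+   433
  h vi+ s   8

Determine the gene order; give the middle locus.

The two rarest classes, h vi+ s and h+ vi s+, are the double crossovers. Comparing them with the parentals, only the h allele has switched, so h is the middle locus and the order is vi – h – s.

h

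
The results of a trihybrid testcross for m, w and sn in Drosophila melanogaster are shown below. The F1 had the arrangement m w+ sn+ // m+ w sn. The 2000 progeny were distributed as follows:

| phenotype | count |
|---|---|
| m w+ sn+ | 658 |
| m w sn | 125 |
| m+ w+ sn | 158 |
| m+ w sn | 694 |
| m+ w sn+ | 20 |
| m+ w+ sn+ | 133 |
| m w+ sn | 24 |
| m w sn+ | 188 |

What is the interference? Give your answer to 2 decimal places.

The two rarest classes, m w+ sn and m+ w sn+, are the double crossovers. Comparing them with the parentals, only the sn allele has switched, so sn is the middle locus and the order is w – sn – m.
w–sn: (346 + 44)/2000 = 0.1950; sn–m: (258 + 44)/2000 = 0.1510.
Expected DCO frequency = 0.1950 × 0.1510 ≈ 0.02944; observed = 44/2000 ≈ 0.02200.
Coefficient of coincidence = 0.02200/0.02944 ≈ 0.75; interference = 1 − 0.75 = 0.25.

0.25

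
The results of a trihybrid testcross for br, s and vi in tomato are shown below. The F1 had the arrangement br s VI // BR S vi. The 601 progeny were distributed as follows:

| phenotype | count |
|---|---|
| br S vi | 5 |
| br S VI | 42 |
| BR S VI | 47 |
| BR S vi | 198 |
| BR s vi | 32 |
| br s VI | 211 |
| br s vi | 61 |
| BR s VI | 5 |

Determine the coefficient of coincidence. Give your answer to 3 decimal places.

The two rarest classes, BR s VI and br S vi, are the double crossovers. Comparing them with the parentals, only the br allele has switched, so br is the middle locus and the order is vi – br – s.
vi–br: (108 + 10)/601 = 0.1963; br–s: (74 + 10)/601 = 0.1398.
Expected DCO frequency = 0.1963 × 0.1398 ≈ 0.02744; observed = 10/601 ≈ 0.01664.
Coefficient of coincidence = 0.01664/0.02744 ≈ 0.606.

0.606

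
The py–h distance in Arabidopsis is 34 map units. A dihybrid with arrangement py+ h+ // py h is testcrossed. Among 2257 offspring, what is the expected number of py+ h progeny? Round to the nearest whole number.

A map distance of 34 map units corresponds to a recombination frequency of 0.340.
The F1 is py+ h+ / py h, so py+ h is a recombinant gamete class with expected frequency r/2 = 0.340/2 = 0.1700.
Expected number = 0.1700 × 2257 = 383.69 ≈ 384.

384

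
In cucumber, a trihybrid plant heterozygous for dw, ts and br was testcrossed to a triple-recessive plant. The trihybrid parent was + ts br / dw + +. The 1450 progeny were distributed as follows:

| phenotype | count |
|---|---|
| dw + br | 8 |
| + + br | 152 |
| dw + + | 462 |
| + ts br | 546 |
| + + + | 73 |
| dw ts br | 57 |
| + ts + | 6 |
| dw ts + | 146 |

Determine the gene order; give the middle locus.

br

The two rarest classes, + ts + and dw + br, are the double crossovers. Comparing them with the parentals, only the br allele has switched, so br is the middle locus and the order is dw – br – ts.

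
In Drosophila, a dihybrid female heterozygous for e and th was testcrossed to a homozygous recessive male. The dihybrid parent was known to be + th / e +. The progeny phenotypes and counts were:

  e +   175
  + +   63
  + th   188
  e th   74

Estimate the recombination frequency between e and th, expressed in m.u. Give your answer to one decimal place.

The recombinant classes are + + and e th: 63 + 74 = 137.
Recombination frequency = 137/500 = 0.2740 ≈ 27.4%, i.e. 27.4 m.u.

27.4 m.u.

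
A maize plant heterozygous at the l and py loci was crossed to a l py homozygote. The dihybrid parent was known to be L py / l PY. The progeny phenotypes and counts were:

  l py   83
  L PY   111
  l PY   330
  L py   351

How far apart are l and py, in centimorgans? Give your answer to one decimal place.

The recombinant classes are L PY and l py: 111 + 83 = 194.
Recombination frequency = 194/875 = 0.2217 ≈ 22.2%, i.e. 22.2 centimorgans.

22.2 centimorgans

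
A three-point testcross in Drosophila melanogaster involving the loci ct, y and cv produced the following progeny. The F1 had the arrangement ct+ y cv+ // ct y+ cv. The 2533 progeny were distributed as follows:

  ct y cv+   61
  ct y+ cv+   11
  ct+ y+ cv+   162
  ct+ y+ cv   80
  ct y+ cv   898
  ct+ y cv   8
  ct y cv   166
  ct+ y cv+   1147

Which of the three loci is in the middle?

cv

The two rarest classes, ct+ y cv and ct y+ cv+, are the double crossovers. Comparing them with the parentals, only the cv allele has switched, so cv is the middle locus and the order is ct – cv – y.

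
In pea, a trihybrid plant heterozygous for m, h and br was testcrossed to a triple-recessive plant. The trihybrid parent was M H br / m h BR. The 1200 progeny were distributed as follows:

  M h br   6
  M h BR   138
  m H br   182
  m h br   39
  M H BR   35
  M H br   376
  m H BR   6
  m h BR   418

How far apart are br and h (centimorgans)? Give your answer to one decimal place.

7.2 centimorgans

The two rarest classes, M h br and m H BR, are the double crossovers. Comparing them with the parentals, only the h allele has switched, so h is the middle locus and the order is m – h – br.
Crossovers in the h–br interval produce the single-crossover classes M H BR and m h br (35 + 39 = 74) plus the double crossovers (12).
RF(h–br) = (74 + 12) / 1200 = 86/1200 = 0.0717 → 7.2 centimorgans.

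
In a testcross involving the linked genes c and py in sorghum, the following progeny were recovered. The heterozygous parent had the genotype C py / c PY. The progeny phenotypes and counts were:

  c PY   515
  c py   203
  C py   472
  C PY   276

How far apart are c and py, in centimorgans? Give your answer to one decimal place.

32.7 centimorgans

The recombinant classes are C PY and c py: 276 + 203 = 479.
Recombination frequency = 479/1466 = 0.3267 ≈ 32.7%, i.e. 32.7 centimorgans.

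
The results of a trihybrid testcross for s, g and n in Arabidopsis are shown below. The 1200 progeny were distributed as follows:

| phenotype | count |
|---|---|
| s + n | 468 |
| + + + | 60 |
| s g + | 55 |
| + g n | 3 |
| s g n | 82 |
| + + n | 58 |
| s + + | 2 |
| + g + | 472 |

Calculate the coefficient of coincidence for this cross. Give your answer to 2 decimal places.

0.35

The two most frequent reciprocal classes, s + n and + g +, are the parental types, so the F1 was s + n / + g +.
The two rarest classes, s + + and + g n, are the double crossovers. Comparing them with the parentals, only the n allele has switched, so n is the middle locus and the order is s – n – g.
s–n: (113 + 5)/1200 = 0.0983; n–g: (142 + 5)/1200 = 0.1225.
Expected DCO frequency = 0.0983 × 0.1225 ≈ 0.01204; observed = 5/1200 ≈ 0.00417.
Coefficient of coincidence = 0.00417/0.01204 ≈ 0.35.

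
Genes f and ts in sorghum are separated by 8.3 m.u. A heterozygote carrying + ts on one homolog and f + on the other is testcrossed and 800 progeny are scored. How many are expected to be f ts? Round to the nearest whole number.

A map distance of 8.3 m.u. corresponds to a recombination frequency of 0.083.
The F1 is + ts / f +, so f ts is a recombinant gamete class with expected frequency r/2 = 0.083/2 = 0.0415.
Expected number = 0.0415 × 800 = 33.20 ≈ 33.

33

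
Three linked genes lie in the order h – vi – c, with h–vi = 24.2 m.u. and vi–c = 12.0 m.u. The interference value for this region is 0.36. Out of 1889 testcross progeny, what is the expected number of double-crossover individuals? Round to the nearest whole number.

Map distances give recombination frequencies of 0.242 and 0.120 for the two intervals.
With interference 0.36 (so coincidence = 0.64), expected double-crossover frequency = 0.242 × 0.120 × 0.64 = 0.01859.
Expected number = 0.01859 × 1889 = 35.11 ≈ 35.

35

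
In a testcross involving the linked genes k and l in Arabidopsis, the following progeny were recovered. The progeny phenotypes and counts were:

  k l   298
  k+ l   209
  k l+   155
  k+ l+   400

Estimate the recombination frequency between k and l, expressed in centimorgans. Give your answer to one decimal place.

The two most frequent classes, k+ l+ (400) and k l (298), are the parental types, so the F1 was k+ l+ / k l.
The recombinant classes are k+ l and k l+: 209 + 155 = 364.
Recombination frequency = 364/1062 = 0.3427 ≈ 34.3%, i.e. 34.3 centimorgans.

34.3 centimorgans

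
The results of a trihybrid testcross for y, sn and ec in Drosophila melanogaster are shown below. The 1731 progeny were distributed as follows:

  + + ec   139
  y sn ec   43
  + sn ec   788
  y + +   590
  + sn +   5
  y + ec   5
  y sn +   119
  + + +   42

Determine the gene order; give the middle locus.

ec

The two most frequent reciprocal classes, + sn ec and y + +, are the parental types, so the F1 was + sn ec / y + +.
The two rarest classes, + sn + and y + ec, are the double crossovers. Comparing them with the parentals, only the ec allele has switched, so ec is the middle locus and the order is sn – ec – y.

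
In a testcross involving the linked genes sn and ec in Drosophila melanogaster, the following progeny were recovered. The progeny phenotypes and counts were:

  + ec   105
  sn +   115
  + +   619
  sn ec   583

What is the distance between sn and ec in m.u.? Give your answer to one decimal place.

The two most frequent classes, + + (619) and sn ec (583), are the parental types, so the F1 was + + / sn ec.
The recombinant classes are + ec and sn +: 105 + 115 = 220.
Recombination frequency = 220/1422 = 0.1547 ≈ 15.5%, i.e. 15.5 m.u.

15.5 m.u.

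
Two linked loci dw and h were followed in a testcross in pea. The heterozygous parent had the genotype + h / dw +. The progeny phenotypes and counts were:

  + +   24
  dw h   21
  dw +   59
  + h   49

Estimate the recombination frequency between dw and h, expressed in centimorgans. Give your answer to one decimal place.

The recombinant classes are + + and dw h: 24 + 21 = 45.
Recombination frequency = 45/153 = 0.2941 ≈ 29.4%, i.e. 29.4 centimorgans.

29.4 centimorgans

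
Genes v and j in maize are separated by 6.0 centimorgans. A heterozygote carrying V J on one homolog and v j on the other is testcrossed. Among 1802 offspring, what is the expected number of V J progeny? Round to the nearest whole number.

847

A map distance of 6.0 centimorgans corresponds to a recombination frequency of 0.060.
The F1 is V J / v j, so V J is a parental gamete class with expected frequency (1 − r)/2 = 0.940/2 = 0.4700.
Expected number = 0.4700 × 1802 = 846.94 ≈ 847.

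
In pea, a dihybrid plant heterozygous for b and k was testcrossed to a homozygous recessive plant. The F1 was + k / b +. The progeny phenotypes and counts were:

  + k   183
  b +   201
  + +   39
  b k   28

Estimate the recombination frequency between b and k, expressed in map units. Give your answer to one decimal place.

The recombinant classes are + + and b k: 39 + 28 = 67.
Recombination frequency = 67/451 = 0.1486 ≈ 14.9%, i.e. 14.9 map units.

14.9 map units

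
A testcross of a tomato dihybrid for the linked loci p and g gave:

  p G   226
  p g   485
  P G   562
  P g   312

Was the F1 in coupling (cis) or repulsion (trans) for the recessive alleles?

cis

The two most frequent classes are P G (562) and p g (485); these are the parental (non-recombinant) types.
So the F1 carried P G on one chromosome and p g on the other — the recessive alleles are on the same chromosome (cis / coupling).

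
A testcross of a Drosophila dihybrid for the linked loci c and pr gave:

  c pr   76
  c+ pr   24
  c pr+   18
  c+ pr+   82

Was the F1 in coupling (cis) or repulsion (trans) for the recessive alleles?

cis

The two most frequent classes are c+ pr+ (82) and c pr (76); these are the parental (non-recombinant) types.
So the F1 carried c+ pr+ on one chromosome and c pr on the other — the recessive alleles are on the same chromosome (cis / coupling).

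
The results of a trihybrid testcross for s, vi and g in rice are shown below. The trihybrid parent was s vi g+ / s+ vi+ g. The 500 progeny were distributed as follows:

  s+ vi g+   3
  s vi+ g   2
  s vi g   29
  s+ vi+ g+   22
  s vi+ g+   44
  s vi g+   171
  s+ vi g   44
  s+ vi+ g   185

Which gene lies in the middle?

The two rarest classes, s+ vi g+ and s vi+ g, are the double crossovers. Comparing them with the parentals, only the s allele has switched, so s is the middle locus and the order is g – s – vi.

s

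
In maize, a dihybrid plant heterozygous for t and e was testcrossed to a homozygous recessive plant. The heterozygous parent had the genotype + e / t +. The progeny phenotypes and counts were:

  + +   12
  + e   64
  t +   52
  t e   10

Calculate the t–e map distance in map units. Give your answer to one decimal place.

15.9 map units

The recombinant classes are + + and t e: 12 + 10 = 22.
Recombination frequency = 22/138 = 0.1594 ≈ 15.9%, i.e. 15.9 map units.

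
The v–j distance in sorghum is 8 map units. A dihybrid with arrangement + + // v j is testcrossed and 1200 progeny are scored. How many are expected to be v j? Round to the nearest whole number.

A map distance of 8 map units corresponds to a recombination frequency of 0.080.
The F1 is + + / v j, so v j is a parental gamete class with expected frequency (1 − r)/2 = 0.920/2 = 0.4600.
Expected number = 0.4600 × 1200 = 552.00 ≈ 552.

552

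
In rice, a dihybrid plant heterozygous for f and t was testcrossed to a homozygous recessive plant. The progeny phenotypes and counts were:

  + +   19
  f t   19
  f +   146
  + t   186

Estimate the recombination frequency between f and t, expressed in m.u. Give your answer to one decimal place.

10.3 m.u.

The two most frequent classes, + t (186) and f + (146), are the parental types, so the F1 was + t / f +.
The recombinant classes are + + and f t: 19 + 19 = 38.
Recombination frequency = 38/370 = 0.1027 ≈ 10.3%, i.e. 10.3 m.u.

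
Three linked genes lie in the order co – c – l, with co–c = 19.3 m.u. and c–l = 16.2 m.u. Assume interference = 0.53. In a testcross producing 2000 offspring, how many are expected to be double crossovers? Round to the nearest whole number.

Map distances give recombination frequencies of 0.193 and 0.162 for the two intervals.
With interference 0.53 (so coincidence = 0.47), expected double-crossover frequency = 0.193 × 0.162 × 0.47 = 0.01470.
Expected number = 0.01470 × 2000 = 29.39 ≈ 29.

29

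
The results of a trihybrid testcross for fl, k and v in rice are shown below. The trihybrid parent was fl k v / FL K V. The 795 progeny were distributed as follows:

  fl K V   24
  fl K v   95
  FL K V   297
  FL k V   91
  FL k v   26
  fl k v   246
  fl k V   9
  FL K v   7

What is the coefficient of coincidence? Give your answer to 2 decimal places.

0.95

The two rarest classes, fl k V and FL K v, are the double crossovers. Comparing them with the parentals, only the v allele has switched, so v is the middle locus and the order is k – v – fl.
k–v: (186 + 16)/795 = 0.2541; v–fl: (50 + 16)/795 = 0.0830.
Expected DCO frequency = 0.2541 × 0.0830 ≈ 0.02109; observed = 16/795 ≈ 0.02013.
Coefficient of coincidence = 0.02013/0.02109 ≈ 0.95.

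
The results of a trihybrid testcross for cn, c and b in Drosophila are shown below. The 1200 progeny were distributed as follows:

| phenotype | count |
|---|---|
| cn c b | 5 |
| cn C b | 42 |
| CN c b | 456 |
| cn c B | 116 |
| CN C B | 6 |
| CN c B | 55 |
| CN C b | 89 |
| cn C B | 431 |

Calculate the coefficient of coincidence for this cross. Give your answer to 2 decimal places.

0.57

The two most frequent reciprocal classes, CN c b and cn C B, are the parental types, so the F1 was CN c b / cn C B.
The two rarest classes, cn c b and CN C B, are the double crossovers. Comparing them with the parentals, only the cn allele has switched, so cn is the middle locus and the order is c – cn – b.
c–cn: (205 + 11)/1200 = 0.1800; cn–b: (97 + 11)/1200 = 0.0900.
Expected DCO frequency = 0.1800 × 0.0900 ≈ 0.01620; observed = 11/1200 ≈ 0.00917.
Coefficient of coincidence = 0.00917/0.01620 ≈ 0.57.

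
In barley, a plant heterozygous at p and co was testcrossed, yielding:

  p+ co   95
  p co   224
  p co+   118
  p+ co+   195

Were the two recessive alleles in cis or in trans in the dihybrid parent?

cis

The two most frequent classes are p+ co+ (195) and p co (224); these are the parental (non-recombinant) types.
So the F1 carried p+ co+ on one chromosome and p co on the other — the recessive alleles are on the same chromosome (cis / coupling).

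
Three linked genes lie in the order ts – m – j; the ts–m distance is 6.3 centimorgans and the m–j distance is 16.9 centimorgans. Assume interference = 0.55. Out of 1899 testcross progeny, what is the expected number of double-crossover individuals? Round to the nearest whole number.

9

Map distances give recombination frequencies of 0.063 and 0.169 for the two intervals.
With interference 0.55 (so coincidence = 0.45), expected double-crossover frequency = 0.063 × 0.169 × 0.45 = 0.00479.
Expected number = 0.00479 × 1899 = 9.10 ≈ 9.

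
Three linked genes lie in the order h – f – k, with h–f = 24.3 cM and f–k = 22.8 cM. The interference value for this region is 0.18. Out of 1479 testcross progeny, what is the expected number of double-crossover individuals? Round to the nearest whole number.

67

Map distances give recombination frequencies of 0.243 and 0.228 for the two intervals.
With interference 0.18 (so coincidence = 0.82), expected double-crossover frequency = 0.243 × 0.228 × 0.82 = 0.04543.
Expected number = 0.04543 × 1479 = 67.19 ≈ 67.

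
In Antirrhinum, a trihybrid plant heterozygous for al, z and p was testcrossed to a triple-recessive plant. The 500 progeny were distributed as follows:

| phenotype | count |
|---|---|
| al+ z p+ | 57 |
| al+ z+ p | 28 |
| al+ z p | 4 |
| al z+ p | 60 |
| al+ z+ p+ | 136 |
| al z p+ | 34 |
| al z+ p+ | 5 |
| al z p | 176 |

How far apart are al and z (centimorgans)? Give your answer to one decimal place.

25.2 centimorgans

The two most frequent reciprocal classes, al+ z+ p+ and al z p, are the parental types, so the F1 was al+ z+ p+ / al z p.
The two rarest classes, al z+ p+ and al+ z p, are the double crossovers. Comparing them with the parentals, only the al allele has switched, so al is the middle locus and the order is p – al – z.
Crossovers in the al–z interval produce the single-crossover classes al+ z p+ and al z+ p (57 + 60 = 117) plus the double crossovers (9).
RF(al–z) = (117 + 9) / 500 = 126/500 = 0.2520 → 25.2 centimorgans.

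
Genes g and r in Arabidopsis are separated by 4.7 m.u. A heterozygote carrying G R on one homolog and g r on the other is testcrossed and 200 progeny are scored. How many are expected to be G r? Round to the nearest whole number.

A map distance of 4.7 m.u. corresponds to a recombination frequency of 0.047.
The F1 is G R / g r, so G r is a recombinant gamete class with expected frequency r/2 = 0.047/2 = 0.0235.
Expected number = 0.0235 × 200 = 4.70 ≈ 5.

5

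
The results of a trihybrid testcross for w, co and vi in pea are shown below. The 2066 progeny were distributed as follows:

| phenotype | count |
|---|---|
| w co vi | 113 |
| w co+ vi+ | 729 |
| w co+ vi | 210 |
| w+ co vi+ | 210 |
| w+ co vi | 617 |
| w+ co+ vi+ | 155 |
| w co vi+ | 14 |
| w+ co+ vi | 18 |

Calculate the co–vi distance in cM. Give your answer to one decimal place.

21.9 cM

The two most frequent reciprocal classes, w+ co vi and w co+ vi+, are the parental types, so the F1 was w+ co vi / w co+ vi+.
The two rarest classes, w+ co+ vi and w co vi+, are the double crossovers. Comparing them with the parentals, only the co allele has switched, so co is the middle locus and the order is vi – co – w.
Crossovers in the vi–co interval produce the single-crossover classes w+ co vi+ and w co+ vi (210 + 210 = 420) plus the double crossovers (32).
RF(vi–co) = (420 + 32) / 2066 = 452/2066 = 0.2188 → 21.9 cM.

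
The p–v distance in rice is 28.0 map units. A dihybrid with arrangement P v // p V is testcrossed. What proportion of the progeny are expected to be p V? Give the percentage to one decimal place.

36.0%

A map distance of 28.0 map units corresponds to a recombination frequency of 0.280.
The F1 is P v / p V, so p V is a parental gamete class with expected frequency (1 − r)/2 = 0.720/2 = 0.3600.
That is 0.3600 = 36.0% of the progeny.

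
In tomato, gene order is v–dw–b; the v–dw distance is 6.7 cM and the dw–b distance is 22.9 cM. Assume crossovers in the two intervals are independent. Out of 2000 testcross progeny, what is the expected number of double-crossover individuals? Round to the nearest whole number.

Map distances give recombination frequencies of 0.067 and 0.229 for the two intervals.
With no interference, expected double-crossover frequency = 0.067 × 0.229 = 0.01534.
Expected number = 0.01534 × 2000 = 30.69 ≈ 31.

31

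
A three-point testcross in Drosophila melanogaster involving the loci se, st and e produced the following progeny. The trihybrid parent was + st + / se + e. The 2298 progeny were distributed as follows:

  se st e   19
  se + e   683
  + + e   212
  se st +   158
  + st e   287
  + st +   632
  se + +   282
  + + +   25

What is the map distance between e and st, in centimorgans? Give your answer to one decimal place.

26.7 centimorgans

The two rarest classes, + + + and se st e, are the double crossovers. Comparing them with the parentals, only the st allele has switched, so st is the middle locus and the order is se – st – e.
Crossovers in the st–e interval produce the single-crossover classes + st e and se + + (287 + 282 = 569) plus the double crossovers (44).
RF(st–e) = (569 + 44) / 2298 = 613/2298 = 0.2668 → 26.7 centimorgans.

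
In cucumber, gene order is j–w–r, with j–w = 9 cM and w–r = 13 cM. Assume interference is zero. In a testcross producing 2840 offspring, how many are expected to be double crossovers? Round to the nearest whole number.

Map distances give recombination frequencies of 0.090 and 0.130 for the two intervals.
With no interference, expected double-crossover frequency = 0.090 × 0.130 = 0.01170.
Expected number = 0.01170 × 2840 = 33.23 ≈ 33.

33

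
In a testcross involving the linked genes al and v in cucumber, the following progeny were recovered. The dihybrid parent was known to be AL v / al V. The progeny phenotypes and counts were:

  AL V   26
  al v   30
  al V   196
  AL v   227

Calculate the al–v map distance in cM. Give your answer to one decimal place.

The recombinant classes are AL V and al v: 26 + 30 = 56.
Recombination frequency = 56/479 = 0.1169 ≈ 11.7%, i.e. 11.7 cM.

11.7 cM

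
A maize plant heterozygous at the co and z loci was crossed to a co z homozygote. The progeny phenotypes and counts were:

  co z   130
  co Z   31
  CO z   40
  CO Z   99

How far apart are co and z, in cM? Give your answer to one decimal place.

The two most frequent classes, CO Z (99) and co z (130), are the parental types, so the F1 was CO Z / co z.
The recombinant classes are CO z and co Z: 40 + 31 = 71.
Recombination frequency = 71/300 = 0.2367 ≈ 23.7%, i.e. 23.7 cM.

23.7 cM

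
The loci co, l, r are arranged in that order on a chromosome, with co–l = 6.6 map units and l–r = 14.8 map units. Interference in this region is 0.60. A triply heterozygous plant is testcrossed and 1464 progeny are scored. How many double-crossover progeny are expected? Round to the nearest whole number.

Map distances give recombination frequencies of 0.066 and 0.148 for the two intervals.
With interference 0.60 (so coincidence = 0.40), expected double-crossover frequency = 0.066 × 0.148 × 0.40 = 0.00391.
Expected number = 0.00391 × 1464 = 5.72 ≈ 6.

6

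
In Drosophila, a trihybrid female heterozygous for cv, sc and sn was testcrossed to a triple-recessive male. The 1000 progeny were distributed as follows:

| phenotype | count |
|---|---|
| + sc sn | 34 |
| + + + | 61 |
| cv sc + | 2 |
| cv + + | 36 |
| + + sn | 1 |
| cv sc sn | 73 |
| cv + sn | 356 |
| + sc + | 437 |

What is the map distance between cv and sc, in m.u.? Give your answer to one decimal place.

The two most frequent reciprocal classes, + sc + and cv + sn, are the parental types, so the F1 was + sc + / cv + sn.
The two rarest classes, cv sc + and + + sn, are the double crossovers. Comparing them with the parentals, only the cv allele has switched, so cv is the middle locus and the order is sn – cv – sc.
Crossovers in the cv–sc interval produce the single-crossover classes + + + and cv sc sn (61 + 73 = 134) plus the double crossovers (3).
RF(cv–sc) = (134 + 3) / 1000 = 137/1000 = 0.1370 → 13.7 m.u.

13.7 m.u.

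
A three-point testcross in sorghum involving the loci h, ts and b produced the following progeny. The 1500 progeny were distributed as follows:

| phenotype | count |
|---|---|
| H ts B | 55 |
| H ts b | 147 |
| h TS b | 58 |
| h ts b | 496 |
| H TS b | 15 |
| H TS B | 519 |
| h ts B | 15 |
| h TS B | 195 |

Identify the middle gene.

The two most frequent reciprocal classes, h ts b and H TS B, are the parental types, so the F1 was h ts b / H TS B.
The two rarest classes, h ts B and H TS b, are the double crossovers. Comparing them with the parentals, only the b allele has switched, so b is the middle locus and the order is h – b – ts.

b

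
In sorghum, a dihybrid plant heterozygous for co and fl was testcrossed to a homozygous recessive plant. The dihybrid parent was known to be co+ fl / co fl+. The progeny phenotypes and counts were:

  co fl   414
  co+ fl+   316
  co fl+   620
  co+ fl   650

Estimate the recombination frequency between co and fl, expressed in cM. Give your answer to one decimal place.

36.5 cM

The recombinant classes are co+ fl+ and co fl: 316 + 414 = 730.
Recombination frequency = 730/2000 = 0.3650 ≈ 36.5%, i.e. 36.5 cM.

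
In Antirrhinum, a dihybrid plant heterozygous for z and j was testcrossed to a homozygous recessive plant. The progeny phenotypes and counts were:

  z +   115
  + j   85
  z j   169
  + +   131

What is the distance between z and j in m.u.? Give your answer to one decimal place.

40.0 m.u.

The two most frequent classes, + + (131) and z j (169), are the parental types, so the F1 was + + / z j.
The recombinant classes are + j and z +: 85 + 115 = 200.
Recombination frequency = 200/500 = 0.4000 ≈ 40.0%, i.e. 40.0 m.u.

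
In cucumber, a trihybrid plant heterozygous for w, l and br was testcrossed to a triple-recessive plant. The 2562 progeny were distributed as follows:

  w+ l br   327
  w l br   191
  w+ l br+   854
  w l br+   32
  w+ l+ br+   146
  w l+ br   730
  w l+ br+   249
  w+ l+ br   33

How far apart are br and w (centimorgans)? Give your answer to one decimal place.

The two most frequent reciprocal classes, w+ l br+ and w l+ br, are the parental types, so the F1 was w+ l br+ / w l+ br.
The two rarest classes, w l br+ and w+ l+ br, are the double crossovers. Comparing them with the parentals, only the w allele has switched, so w is the middle locus and the order is br – w – l.
Crossovers in the br–w interval produce the single-crossover classes w+ l br and w l+ br+ (327 + 249 = 576) plus the double crossovers (65).
RF(br–w) = (576 + 65) / 2562 = 641/2562 = 0.2502 → 25.0 centimorgans.

25.0 centimorgans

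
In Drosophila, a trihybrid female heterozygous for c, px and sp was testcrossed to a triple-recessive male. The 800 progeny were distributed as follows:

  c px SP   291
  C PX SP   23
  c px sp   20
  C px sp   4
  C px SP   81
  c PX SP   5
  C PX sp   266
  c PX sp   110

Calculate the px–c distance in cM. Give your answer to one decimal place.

The two most frequent reciprocal classes, C PX sp and c px SP, are the parental types, so the F1 was C PX sp / c px SP.
The two rarest classes, C px sp and c PX SP, are the double crossovers. Comparing them with the parentals, only the px allele has switched, so px is the middle locus and the order is sp – px – c.
Crossovers in the px–c interval produce the single-crossover classes c PX sp and C px SP (110 + 81 = 191) plus the double crossovers (9).
RF(px–c) = (191 + 9) / 800 = 200/800 = 0.2500 → 25.0 cM.

25.0 cM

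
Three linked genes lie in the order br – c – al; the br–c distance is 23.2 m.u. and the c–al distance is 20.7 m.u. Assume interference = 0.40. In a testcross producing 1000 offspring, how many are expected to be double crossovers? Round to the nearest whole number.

Map distances give recombination frequencies of 0.232 and 0.207 for the two intervals.
With interference 0.40 (so coincidence = 0.60), expected double-crossover frequency = 0.232 × 0.207 × 0.60 = 0.02881.
Expected number = 0.02881 × 1000 = 28.81 ≈ 29.

29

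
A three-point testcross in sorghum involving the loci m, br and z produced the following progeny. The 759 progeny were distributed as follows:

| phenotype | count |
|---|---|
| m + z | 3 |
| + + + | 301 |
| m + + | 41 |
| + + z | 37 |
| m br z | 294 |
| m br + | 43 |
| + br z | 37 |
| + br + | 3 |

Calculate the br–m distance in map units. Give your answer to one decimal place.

11.1 map units

The two most frequent reciprocal classes, + + + and m br z, are the parental types, so the F1 was + + + / m br z.
The two rarest classes, + br + and m + z, are the double crossovers. Comparing them with the parentals, only the br allele has switched, so br is the middle locus and the order is m – br – z.
Crossovers in the m–br interval produce the single-crossover classes m + + and + br z (41 + 37 = 78) plus the double crossovers (6).
RF(m–br) = (78 + 6) / 759 = 84/759 = 0.1107 → 11.1 map units.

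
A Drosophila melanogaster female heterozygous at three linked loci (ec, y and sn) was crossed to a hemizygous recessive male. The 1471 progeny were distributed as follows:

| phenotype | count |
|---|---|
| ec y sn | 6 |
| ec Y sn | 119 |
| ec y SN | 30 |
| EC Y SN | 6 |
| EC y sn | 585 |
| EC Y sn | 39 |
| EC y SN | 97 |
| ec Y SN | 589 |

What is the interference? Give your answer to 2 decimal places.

0.04

The two most frequent reciprocal classes, EC y sn and ec Y SN, are the parental types, so the F1 was EC y sn / ec Y SN.
The two rarest classes, ec y sn and EC Y SN, are the double crossovers. Comparing them with the parentals, only the ec allele has switched, so ec is the middle locus and the order is sn – ec – y.
sn–ec: (216 + 12)/1471 = 0.1550; ec–y: (69 + 12)/1471 = 0.0551.
Expected DCO frequency = 0.1550 × 0.0551 ≈ 0.00854; observed = 12/1471 ≈ 0.00816.
Coefficient of coincidence = 0.00816/0.00854 ≈ 0.96; interference = 1 − 0.96 = 0.04.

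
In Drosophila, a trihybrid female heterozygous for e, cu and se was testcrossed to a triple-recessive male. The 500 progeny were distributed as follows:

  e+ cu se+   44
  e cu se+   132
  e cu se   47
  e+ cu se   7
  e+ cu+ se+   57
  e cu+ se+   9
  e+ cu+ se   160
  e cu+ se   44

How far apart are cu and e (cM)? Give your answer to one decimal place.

The two most frequent reciprocal classes, e+ cu+ se and e cu se+, are the parental types, so the F1 was e+ cu+ se / e cu se+.
The two rarest classes, e+ cu se and e cu+ se+, are the double crossovers. Comparing them with the parentals, only the cu allele has switched, so cu is the middle locus and the order is e – cu – se.
Crossovers in the e–cu interval produce the single-crossover classes e cu+ se and e+ cu se+ (44 + 44 = 88) plus the double crossovers (16).
RF(e–cu) = (88 + 16) / 500 = 104/500 = 0.2080 → 20.8 cM.

20.8 cM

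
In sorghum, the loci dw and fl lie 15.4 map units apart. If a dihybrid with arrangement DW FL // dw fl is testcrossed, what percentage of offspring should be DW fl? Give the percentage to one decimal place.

A map distance of 15.4 map units corresponds to a recombination frequency of 0.154.
The F1 is DW FL / dw fl, so DW fl is a recombinant gamete class with expected frequency r/2 = 0.154/2 = 0.0770.
That is 0.0770 = 7.7% of the progeny.

7.7%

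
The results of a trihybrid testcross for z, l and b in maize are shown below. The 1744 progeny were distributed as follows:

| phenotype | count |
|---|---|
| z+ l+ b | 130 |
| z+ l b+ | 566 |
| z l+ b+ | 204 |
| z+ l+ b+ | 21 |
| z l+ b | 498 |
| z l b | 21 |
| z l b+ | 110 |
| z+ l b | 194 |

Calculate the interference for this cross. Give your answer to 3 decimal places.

0.410

The two most frequent reciprocal classes, z+ l b+ and z l+ b, are the parental types, so the F1 was z+ l b+ / z l+ b.
The two rarest classes, z+ l+ b+ and z l b, are the double crossovers. Comparing them with the parentals, only the l allele has switched, so l is the middle locus and the order is b – l – z.
b–l: (398 + 42)/1744 = 0.2523; l–z: (240 + 42)/1744 = 0.1617.
Expected DCO frequency = 0.2523 × 0.1617 ≈ 0.04080; observed = 42/1744 ≈ 0.02408.
Coefficient of coincidence = 0.02408/0.04080 ≈ 0.590; interference = 1 − 0.590 = 0.410.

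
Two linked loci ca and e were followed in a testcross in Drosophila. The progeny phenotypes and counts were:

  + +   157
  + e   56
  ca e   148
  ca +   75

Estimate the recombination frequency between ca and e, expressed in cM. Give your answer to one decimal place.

The two most frequent classes, + + (157) and ca e (148), are the parental types, so the F1 was + + / ca e.
The recombinant classes are + e and ca +: 56 + 75 = 131.
Recombination frequency = 131/436 = 0.3005 ≈ 30.0%, i.e. 30.0 cM.

30.0 cM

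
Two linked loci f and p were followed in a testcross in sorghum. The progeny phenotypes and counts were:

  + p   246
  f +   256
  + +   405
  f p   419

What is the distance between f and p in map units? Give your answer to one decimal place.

37.9 map units

The two most frequent classes, + + (405) and f p (419), are the parental types, so the F1 was + + / f p.
The recombinant classes are + p and f +: 246 + 256 = 502.
Recombination frequency = 502/1326 = 0.3786 ≈ 37.9%, i.e. 37.9 map units.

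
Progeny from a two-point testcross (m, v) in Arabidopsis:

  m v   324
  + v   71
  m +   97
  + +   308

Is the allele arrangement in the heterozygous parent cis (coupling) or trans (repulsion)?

cis

The two most frequent classes are + + (308) and m v (324); these are the parental (non-recombinant) types.
So the F1 carried + + on one chromosome and m v on the other — the recessive alleles are on the same chromosome (cis / coupling).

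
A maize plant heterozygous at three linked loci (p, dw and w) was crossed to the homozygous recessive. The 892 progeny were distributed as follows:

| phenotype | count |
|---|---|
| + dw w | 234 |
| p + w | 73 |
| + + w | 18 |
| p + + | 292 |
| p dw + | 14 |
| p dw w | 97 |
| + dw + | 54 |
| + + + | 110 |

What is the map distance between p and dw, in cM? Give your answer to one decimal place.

26.8 cM

The two most frequent reciprocal classes, p + + and + dw w, are the parental types, so the F1 was p + + / + dw w.
The two rarest classes, p dw + and + + w, are the double crossovers. Comparing them with the parentals, only the dw allele has switched, so dw is the middle locus and the order is w – dw – p.
Crossovers in the dw–p interval produce the single-crossover classes + + + and p dw w (110 + 97 = 207) plus the double crossovers (32).
RF(dw–p) = (207 + 32) / 892 = 239/892 = 0.2679 → 26.8 cM.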